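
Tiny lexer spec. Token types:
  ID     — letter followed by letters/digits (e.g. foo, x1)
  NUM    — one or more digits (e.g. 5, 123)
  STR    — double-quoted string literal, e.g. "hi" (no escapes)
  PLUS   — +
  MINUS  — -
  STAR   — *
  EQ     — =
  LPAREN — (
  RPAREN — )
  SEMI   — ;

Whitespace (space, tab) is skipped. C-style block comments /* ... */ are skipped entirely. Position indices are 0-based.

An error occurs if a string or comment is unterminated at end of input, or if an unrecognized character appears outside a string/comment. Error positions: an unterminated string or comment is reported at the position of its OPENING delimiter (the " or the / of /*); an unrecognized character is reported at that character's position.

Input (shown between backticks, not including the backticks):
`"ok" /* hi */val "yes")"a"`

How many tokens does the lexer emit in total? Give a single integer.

Answer: 5

Derivation:
pos=0: enter STRING mode
pos=0: emit STR "ok" (now at pos=4)
pos=5: enter COMMENT mode (saw '/*')
exit COMMENT mode (now at pos=13)
pos=13: emit ID 'val' (now at pos=16)
pos=17: enter STRING mode
pos=17: emit STR "yes" (now at pos=22)
pos=22: emit RPAREN ')'
pos=23: enter STRING mode
pos=23: emit STR "a" (now at pos=26)
DONE. 5 tokens: [STR, ID, STR, RPAREN, STR]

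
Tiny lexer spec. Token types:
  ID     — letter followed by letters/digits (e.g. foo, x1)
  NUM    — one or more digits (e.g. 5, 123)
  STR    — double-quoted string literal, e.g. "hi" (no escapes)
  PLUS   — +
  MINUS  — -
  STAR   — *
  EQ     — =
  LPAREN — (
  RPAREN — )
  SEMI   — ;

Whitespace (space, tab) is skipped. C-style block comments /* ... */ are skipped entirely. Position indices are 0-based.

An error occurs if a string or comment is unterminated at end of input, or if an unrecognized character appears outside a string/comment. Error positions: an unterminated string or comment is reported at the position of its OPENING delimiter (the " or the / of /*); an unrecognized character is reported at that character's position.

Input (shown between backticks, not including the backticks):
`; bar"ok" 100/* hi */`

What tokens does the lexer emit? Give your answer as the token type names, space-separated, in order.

Answer: SEMI ID STR NUM

Derivation:
pos=0: emit SEMI ';'
pos=2: emit ID 'bar' (now at pos=5)
pos=5: enter STRING mode
pos=5: emit STR "ok" (now at pos=9)
pos=10: emit NUM '100' (now at pos=13)
pos=13: enter COMMENT mode (saw '/*')
exit COMMENT mode (now at pos=21)
DONE. 4 tokens: [SEMI, ID, STR, NUM]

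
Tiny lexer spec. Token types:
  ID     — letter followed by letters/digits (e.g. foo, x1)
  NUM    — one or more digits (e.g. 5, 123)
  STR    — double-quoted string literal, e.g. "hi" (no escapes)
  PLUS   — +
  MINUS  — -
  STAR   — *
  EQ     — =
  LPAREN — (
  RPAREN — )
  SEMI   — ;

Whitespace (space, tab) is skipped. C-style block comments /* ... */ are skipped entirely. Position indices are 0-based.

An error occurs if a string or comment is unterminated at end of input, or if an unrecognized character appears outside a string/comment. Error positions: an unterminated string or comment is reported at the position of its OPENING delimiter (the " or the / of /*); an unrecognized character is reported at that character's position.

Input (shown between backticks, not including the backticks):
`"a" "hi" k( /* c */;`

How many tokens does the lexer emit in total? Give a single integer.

pos=0: enter STRING mode
pos=0: emit STR "a" (now at pos=3)
pos=4: enter STRING mode
pos=4: emit STR "hi" (now at pos=8)
pos=9: emit ID 'k' (now at pos=10)
pos=10: emit LPAREN '('
pos=12: enter COMMENT mode (saw '/*')
exit COMMENT mode (now at pos=19)
pos=19: emit SEMI ';'
DONE. 5 tokens: [STR, STR, ID, LPAREN, SEMI]

Answer: 5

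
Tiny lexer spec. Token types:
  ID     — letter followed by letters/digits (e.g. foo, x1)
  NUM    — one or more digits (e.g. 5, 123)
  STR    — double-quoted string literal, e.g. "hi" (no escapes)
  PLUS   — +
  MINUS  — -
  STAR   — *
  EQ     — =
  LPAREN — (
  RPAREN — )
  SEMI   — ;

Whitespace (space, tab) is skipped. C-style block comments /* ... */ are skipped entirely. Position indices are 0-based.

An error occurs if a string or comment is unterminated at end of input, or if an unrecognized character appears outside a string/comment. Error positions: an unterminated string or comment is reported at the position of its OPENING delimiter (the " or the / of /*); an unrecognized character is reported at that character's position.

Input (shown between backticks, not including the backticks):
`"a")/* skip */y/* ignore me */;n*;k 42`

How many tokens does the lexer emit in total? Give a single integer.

Answer: 9

Derivation:
pos=0: enter STRING mode
pos=0: emit STR "a" (now at pos=3)
pos=3: emit RPAREN ')'
pos=4: enter COMMENT mode (saw '/*')
exit COMMENT mode (now at pos=14)
pos=14: emit ID 'y' (now at pos=15)
pos=15: enter COMMENT mode (saw '/*')
exit COMMENT mode (now at pos=30)
pos=30: emit SEMI ';'
pos=31: emit ID 'n' (now at pos=32)
pos=32: emit STAR '*'
pos=33: emit SEMI ';'
pos=34: emit ID 'k' (now at pos=35)
pos=36: emit NUM '42' (now at pos=38)
DONE. 9 tokens: [STR, RPAREN, ID, SEMI, ID, STAR, SEMI, ID, NUM]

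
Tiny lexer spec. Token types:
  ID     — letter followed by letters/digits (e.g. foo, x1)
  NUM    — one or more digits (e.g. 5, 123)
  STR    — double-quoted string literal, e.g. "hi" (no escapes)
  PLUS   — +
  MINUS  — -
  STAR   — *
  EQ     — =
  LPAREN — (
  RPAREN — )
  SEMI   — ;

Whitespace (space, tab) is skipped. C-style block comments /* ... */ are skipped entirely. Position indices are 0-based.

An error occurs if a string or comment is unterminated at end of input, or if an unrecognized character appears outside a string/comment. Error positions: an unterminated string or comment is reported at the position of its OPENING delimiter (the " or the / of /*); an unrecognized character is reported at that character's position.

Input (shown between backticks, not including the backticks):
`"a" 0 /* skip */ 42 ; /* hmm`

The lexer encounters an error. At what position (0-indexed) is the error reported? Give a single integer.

Answer: 22

Derivation:
pos=0: enter STRING mode
pos=0: emit STR "a" (now at pos=3)
pos=4: emit NUM '0' (now at pos=5)
pos=6: enter COMMENT mode (saw '/*')
exit COMMENT mode (now at pos=16)
pos=17: emit NUM '42' (now at pos=19)
pos=20: emit SEMI ';'
pos=22: enter COMMENT mode (saw '/*')
pos=22: ERROR — unterminated comment (reached EOF)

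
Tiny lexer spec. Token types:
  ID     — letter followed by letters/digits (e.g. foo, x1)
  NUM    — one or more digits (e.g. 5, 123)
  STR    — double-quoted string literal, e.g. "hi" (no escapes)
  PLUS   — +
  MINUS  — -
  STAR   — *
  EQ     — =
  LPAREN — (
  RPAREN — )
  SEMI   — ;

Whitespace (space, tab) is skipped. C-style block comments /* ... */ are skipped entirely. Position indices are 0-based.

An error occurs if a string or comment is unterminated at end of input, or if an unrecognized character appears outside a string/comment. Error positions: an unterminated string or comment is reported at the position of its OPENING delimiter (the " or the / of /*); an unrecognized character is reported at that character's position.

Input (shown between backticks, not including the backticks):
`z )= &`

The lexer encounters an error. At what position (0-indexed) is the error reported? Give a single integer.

pos=0: emit ID 'z' (now at pos=1)
pos=2: emit RPAREN ')'
pos=3: emit EQ '='
pos=5: ERROR — unrecognized char '&'

Answer: 5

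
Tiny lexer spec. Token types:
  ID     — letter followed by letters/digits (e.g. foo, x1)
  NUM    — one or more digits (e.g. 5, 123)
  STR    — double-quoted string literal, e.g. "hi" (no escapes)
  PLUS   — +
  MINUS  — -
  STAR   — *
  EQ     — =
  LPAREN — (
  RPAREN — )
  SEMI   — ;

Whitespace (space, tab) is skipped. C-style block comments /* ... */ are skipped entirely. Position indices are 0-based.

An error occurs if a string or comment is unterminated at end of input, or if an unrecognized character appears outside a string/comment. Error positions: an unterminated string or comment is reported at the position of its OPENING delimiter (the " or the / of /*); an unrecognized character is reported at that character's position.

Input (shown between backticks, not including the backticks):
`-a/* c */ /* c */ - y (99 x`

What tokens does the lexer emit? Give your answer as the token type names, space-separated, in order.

Answer: MINUS ID MINUS ID LPAREN NUM ID

Derivation:
pos=0: emit MINUS '-'
pos=1: emit ID 'a' (now at pos=2)
pos=2: enter COMMENT mode (saw '/*')
exit COMMENT mode (now at pos=9)
pos=10: enter COMMENT mode (saw '/*')
exit COMMENT mode (now at pos=17)
pos=18: emit MINUS '-'
pos=20: emit ID 'y' (now at pos=21)
pos=22: emit LPAREN '('
pos=23: emit NUM '99' (now at pos=25)
pos=26: emit ID 'x' (now at pos=27)
DONE. 7 tokens: [MINUS, ID, MINUS, ID, LPAREN, NUM, ID]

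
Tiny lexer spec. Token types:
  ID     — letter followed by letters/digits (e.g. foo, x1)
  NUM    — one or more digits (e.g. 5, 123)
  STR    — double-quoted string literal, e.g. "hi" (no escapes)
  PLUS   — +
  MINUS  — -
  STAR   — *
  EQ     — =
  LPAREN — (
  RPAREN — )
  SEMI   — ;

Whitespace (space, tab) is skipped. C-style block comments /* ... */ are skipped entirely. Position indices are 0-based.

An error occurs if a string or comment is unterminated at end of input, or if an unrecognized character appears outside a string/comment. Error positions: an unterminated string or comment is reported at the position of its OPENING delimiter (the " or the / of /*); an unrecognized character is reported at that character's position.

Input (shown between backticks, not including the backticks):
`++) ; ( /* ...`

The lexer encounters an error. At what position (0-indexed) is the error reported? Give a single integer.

Answer: 8

Derivation:
pos=0: emit PLUS '+'
pos=1: emit PLUS '+'
pos=2: emit RPAREN ')'
pos=4: emit SEMI ';'
pos=6: emit LPAREN '('
pos=8: enter COMMENT mode (saw '/*')
pos=8: ERROR — unterminated comment (reached EOF)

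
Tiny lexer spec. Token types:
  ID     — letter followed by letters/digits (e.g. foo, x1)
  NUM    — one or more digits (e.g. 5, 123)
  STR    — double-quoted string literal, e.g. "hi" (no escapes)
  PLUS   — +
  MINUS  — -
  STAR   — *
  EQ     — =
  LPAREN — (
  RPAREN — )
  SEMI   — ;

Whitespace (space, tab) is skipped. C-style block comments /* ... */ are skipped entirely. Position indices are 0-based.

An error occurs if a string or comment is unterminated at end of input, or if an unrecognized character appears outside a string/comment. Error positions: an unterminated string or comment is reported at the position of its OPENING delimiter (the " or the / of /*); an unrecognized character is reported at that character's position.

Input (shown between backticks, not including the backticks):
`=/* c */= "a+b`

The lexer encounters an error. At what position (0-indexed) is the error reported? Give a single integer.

Answer: 10

Derivation:
pos=0: emit EQ '='
pos=1: enter COMMENT mode (saw '/*')
exit COMMENT mode (now at pos=8)
pos=8: emit EQ '='
pos=10: enter STRING mode
pos=10: ERROR — unterminated string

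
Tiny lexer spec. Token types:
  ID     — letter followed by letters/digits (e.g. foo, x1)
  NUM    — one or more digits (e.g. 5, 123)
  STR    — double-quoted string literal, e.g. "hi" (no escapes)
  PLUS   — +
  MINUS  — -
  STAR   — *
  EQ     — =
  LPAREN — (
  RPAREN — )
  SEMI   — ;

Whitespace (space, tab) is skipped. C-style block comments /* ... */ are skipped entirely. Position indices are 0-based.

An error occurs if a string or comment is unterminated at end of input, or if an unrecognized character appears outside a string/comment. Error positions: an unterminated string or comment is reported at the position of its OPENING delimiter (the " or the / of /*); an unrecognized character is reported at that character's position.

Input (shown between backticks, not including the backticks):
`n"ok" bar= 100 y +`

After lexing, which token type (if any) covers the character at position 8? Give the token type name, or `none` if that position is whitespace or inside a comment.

pos=0: emit ID 'n' (now at pos=1)
pos=1: enter STRING mode
pos=1: emit STR "ok" (now at pos=5)
pos=6: emit ID 'bar' (now at pos=9)
pos=9: emit EQ '='
pos=11: emit NUM '100' (now at pos=14)
pos=15: emit ID 'y' (now at pos=16)
pos=17: emit PLUS '+'
DONE. 7 tokens: [ID, STR, ID, EQ, NUM, ID, PLUS]
Position 8: char is 'r' -> ID

Answer: ID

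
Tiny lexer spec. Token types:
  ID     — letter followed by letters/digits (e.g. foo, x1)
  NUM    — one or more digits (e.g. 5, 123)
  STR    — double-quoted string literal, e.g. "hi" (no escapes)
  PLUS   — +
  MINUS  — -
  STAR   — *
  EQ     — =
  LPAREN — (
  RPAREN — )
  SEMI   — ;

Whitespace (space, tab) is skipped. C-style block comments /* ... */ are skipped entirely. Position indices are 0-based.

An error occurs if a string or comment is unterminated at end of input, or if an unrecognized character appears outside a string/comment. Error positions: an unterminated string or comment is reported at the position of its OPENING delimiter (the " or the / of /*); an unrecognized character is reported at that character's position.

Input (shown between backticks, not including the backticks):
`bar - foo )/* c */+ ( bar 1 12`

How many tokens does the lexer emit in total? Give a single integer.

Answer: 9

Derivation:
pos=0: emit ID 'bar' (now at pos=3)
pos=4: emit MINUS '-'
pos=6: emit ID 'foo' (now at pos=9)
pos=10: emit RPAREN ')'
pos=11: enter COMMENT mode (saw '/*')
exit COMMENT mode (now at pos=18)
pos=18: emit PLUS '+'
pos=20: emit LPAREN '('
pos=22: emit ID 'bar' (now at pos=25)
pos=26: emit NUM '1' (now at pos=27)
pos=28: emit NUM '12' (now at pos=30)
DONE. 9 tokens: [ID, MINUS, ID, RPAREN, PLUS, LPAREN, ID, NUM, NUM]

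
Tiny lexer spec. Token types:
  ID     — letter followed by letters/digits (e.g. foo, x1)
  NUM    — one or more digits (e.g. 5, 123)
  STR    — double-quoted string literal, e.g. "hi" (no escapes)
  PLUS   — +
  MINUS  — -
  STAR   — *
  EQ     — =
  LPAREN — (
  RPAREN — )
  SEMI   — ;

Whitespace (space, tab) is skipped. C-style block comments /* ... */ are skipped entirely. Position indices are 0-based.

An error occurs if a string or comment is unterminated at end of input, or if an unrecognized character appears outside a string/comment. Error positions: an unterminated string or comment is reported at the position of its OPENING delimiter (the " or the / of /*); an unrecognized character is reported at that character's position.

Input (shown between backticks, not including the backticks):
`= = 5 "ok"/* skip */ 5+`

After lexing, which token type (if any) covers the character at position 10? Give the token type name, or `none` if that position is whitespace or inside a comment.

Answer: none

Derivation:
pos=0: emit EQ '='
pos=2: emit EQ '='
pos=4: emit NUM '5' (now at pos=5)
pos=6: enter STRING mode
pos=6: emit STR "ok" (now at pos=10)
pos=10: enter COMMENT mode (saw '/*')
exit COMMENT mode (now at pos=20)
pos=21: emit NUM '5' (now at pos=22)
pos=22: emit PLUS '+'
DONE. 6 tokens: [EQ, EQ, NUM, STR, NUM, PLUS]
Position 10: char is '/' -> none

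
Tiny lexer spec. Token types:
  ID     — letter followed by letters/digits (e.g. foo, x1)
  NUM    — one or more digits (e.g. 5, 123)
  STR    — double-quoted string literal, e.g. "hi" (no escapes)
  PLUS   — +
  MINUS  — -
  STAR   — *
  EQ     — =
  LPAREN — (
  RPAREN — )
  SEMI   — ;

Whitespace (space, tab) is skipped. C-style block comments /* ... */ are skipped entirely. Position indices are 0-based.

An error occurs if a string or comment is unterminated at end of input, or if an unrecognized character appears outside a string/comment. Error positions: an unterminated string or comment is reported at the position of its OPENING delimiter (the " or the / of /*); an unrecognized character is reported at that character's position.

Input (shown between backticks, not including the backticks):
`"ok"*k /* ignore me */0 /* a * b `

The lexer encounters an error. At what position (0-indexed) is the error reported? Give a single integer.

Answer: 24

Derivation:
pos=0: enter STRING mode
pos=0: emit STR "ok" (now at pos=4)
pos=4: emit STAR '*'
pos=5: emit ID 'k' (now at pos=6)
pos=7: enter COMMENT mode (saw '/*')
exit COMMENT mode (now at pos=22)
pos=22: emit NUM '0' (now at pos=23)
pos=24: enter COMMENT mode (saw '/*')
pos=24: ERROR — unterminated comment (reached EOF)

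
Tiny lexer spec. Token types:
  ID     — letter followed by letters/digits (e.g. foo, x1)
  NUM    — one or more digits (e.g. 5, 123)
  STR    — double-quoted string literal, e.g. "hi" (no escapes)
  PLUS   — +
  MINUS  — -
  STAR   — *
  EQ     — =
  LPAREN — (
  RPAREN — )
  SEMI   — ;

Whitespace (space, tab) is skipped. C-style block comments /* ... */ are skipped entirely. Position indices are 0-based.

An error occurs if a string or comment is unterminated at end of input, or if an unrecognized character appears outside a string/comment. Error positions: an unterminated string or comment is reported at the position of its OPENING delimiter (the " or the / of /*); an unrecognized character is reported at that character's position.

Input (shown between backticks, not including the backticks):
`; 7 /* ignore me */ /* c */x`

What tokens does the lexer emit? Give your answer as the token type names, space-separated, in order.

pos=0: emit SEMI ';'
pos=2: emit NUM '7' (now at pos=3)
pos=4: enter COMMENT mode (saw '/*')
exit COMMENT mode (now at pos=19)
pos=20: enter COMMENT mode (saw '/*')
exit COMMENT mode (now at pos=27)
pos=27: emit ID 'x' (now at pos=28)
DONE. 3 tokens: [SEMI, NUM, ID]

Answer: SEMI NUM ID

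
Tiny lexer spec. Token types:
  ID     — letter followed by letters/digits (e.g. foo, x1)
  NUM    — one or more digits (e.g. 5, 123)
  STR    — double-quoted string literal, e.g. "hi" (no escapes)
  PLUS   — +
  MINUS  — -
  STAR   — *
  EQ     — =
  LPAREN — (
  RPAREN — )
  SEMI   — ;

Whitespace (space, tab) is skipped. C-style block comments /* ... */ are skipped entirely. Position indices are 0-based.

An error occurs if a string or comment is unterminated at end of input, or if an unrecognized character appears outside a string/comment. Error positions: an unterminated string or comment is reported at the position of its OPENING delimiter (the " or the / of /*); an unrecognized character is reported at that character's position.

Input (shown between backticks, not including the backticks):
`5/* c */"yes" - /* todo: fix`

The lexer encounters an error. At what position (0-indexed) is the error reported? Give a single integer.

Answer: 16

Derivation:
pos=0: emit NUM '5' (now at pos=1)
pos=1: enter COMMENT mode (saw '/*')
exit COMMENT mode (now at pos=8)
pos=8: enter STRING mode
pos=8: emit STR "yes" (now at pos=13)
pos=14: emit MINUS '-'
pos=16: enter COMMENT mode (saw '/*')
pos=16: ERROR — unterminated comment (reached EOF)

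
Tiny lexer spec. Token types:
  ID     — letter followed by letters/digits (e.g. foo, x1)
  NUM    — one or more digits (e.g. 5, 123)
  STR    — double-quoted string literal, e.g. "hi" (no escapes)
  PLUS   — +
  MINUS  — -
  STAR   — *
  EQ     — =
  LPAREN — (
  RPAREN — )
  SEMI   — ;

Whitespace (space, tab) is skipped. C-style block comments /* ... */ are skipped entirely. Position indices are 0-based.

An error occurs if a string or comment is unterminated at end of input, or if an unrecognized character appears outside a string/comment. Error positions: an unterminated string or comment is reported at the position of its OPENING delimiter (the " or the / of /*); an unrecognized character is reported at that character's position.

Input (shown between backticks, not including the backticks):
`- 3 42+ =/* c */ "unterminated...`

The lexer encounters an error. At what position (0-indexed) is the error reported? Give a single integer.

Answer: 17

Derivation:
pos=0: emit MINUS '-'
pos=2: emit NUM '3' (now at pos=3)
pos=4: emit NUM '42' (now at pos=6)
pos=6: emit PLUS '+'
pos=8: emit EQ '='
pos=9: enter COMMENT mode (saw '/*')
exit COMMENT mode (now at pos=16)
pos=17: enter STRING mode
pos=17: ERROR — unterminated string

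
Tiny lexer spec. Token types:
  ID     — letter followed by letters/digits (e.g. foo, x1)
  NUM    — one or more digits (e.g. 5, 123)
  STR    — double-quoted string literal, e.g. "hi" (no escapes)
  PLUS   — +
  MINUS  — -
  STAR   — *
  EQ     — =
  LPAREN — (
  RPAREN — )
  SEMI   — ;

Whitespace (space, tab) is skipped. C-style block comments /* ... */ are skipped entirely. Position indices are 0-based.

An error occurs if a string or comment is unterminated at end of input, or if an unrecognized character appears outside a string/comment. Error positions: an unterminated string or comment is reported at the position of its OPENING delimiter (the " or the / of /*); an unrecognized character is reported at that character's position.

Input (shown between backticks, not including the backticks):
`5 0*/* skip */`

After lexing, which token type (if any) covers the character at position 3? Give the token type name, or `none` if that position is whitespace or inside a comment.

pos=0: emit NUM '5' (now at pos=1)
pos=2: emit NUM '0' (now at pos=3)
pos=3: emit STAR '*'
pos=4: enter COMMENT mode (saw '/*')
exit COMMENT mode (now at pos=14)
DONE. 3 tokens: [NUM, NUM, STAR]
Position 3: char is '*' -> STAR

Answer: STAR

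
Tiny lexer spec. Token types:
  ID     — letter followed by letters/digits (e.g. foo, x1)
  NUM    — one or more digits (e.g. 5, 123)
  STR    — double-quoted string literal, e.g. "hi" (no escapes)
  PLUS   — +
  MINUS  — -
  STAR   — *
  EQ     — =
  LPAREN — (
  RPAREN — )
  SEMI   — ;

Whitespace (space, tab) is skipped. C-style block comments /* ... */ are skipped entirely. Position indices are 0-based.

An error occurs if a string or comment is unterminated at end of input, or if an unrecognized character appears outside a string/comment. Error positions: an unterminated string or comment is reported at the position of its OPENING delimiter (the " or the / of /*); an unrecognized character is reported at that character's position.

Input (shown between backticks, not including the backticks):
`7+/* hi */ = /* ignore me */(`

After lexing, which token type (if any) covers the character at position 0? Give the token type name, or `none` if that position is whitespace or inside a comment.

Answer: NUM

Derivation:
pos=0: emit NUM '7' (now at pos=1)
pos=1: emit PLUS '+'
pos=2: enter COMMENT mode (saw '/*')
exit COMMENT mode (now at pos=10)
pos=11: emit EQ '='
pos=13: enter COMMENT mode (saw '/*')
exit COMMENT mode (now at pos=28)
pos=28: emit LPAREN '('
DONE. 4 tokens: [NUM, PLUS, EQ, LPAREN]
Position 0: char is '7' -> NUM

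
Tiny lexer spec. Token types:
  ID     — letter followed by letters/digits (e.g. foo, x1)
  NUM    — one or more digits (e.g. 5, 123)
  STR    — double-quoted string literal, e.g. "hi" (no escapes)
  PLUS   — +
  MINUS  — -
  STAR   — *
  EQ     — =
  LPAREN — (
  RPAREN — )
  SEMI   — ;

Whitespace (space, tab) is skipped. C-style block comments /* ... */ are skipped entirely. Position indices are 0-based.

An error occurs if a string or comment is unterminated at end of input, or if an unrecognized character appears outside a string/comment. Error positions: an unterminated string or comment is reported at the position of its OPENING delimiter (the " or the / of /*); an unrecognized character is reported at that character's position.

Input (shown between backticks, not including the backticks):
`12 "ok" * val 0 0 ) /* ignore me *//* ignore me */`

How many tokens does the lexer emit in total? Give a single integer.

Answer: 7

Derivation:
pos=0: emit NUM '12' (now at pos=2)
pos=3: enter STRING mode
pos=3: emit STR "ok" (now at pos=7)
pos=8: emit STAR '*'
pos=10: emit ID 'val' (now at pos=13)
pos=14: emit NUM '0' (now at pos=15)
pos=16: emit NUM '0' (now at pos=17)
pos=18: emit RPAREN ')'
pos=20: enter COMMENT mode (saw '/*')
exit COMMENT mode (now at pos=35)
pos=35: enter COMMENT mode (saw '/*')
exit COMMENT mode (now at pos=50)
DONE. 7 tokens: [NUM, STR, STAR, ID, NUM, NUM, RPAREN]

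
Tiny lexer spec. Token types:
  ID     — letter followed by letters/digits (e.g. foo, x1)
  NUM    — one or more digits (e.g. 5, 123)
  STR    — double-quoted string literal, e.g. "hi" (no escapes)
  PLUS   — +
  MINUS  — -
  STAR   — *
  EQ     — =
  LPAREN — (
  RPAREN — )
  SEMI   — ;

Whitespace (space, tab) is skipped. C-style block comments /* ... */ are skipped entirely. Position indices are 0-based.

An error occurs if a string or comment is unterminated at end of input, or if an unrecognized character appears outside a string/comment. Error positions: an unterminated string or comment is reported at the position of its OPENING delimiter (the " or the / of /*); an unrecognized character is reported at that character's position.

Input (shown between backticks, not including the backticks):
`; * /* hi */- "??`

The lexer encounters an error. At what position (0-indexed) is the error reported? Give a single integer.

pos=0: emit SEMI ';'
pos=2: emit STAR '*'
pos=4: enter COMMENT mode (saw '/*')
exit COMMENT mode (now at pos=12)
pos=12: emit MINUS '-'
pos=14: enter STRING mode
pos=14: ERROR — unterminated string

Answer: 14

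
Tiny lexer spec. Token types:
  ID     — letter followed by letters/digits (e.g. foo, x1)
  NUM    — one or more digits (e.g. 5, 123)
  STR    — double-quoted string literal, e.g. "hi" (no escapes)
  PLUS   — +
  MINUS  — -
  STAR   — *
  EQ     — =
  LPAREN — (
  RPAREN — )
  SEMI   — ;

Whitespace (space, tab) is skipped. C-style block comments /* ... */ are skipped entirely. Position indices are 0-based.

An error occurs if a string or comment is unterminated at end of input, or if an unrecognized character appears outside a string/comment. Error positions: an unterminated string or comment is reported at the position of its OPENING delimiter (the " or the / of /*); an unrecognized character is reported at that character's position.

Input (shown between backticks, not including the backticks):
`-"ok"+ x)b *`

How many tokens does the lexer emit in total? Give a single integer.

pos=0: emit MINUS '-'
pos=1: enter STRING mode
pos=1: emit STR "ok" (now at pos=5)
pos=5: emit PLUS '+'
pos=7: emit ID 'x' (now at pos=8)
pos=8: emit RPAREN ')'
pos=9: emit ID 'b' (now at pos=10)
pos=11: emit STAR '*'
DONE. 7 tokens: [MINUS, STR, PLUS, ID, RPAREN, ID, STAR]

Answer: 7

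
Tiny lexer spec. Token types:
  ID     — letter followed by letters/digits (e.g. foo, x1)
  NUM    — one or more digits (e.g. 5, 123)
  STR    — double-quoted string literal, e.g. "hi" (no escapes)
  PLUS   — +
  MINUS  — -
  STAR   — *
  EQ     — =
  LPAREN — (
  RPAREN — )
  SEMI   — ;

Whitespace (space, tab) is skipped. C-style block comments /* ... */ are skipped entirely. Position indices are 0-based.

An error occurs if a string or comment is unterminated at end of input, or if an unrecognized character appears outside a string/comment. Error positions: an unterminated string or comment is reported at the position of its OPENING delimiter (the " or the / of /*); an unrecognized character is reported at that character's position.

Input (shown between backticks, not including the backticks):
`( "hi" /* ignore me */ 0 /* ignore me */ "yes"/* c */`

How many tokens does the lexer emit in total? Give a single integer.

pos=0: emit LPAREN '('
pos=2: enter STRING mode
pos=2: emit STR "hi" (now at pos=6)
pos=7: enter COMMENT mode (saw '/*')
exit COMMENT mode (now at pos=22)
pos=23: emit NUM '0' (now at pos=24)
pos=25: enter COMMENT mode (saw '/*')
exit COMMENT mode (now at pos=40)
pos=41: enter STRING mode
pos=41: emit STR "yes" (now at pos=46)
pos=46: enter COMMENT mode (saw '/*')
exit COMMENT mode (now at pos=53)
DONE. 4 tokens: [LPAREN, STR, NUM, STR]

Answer: 4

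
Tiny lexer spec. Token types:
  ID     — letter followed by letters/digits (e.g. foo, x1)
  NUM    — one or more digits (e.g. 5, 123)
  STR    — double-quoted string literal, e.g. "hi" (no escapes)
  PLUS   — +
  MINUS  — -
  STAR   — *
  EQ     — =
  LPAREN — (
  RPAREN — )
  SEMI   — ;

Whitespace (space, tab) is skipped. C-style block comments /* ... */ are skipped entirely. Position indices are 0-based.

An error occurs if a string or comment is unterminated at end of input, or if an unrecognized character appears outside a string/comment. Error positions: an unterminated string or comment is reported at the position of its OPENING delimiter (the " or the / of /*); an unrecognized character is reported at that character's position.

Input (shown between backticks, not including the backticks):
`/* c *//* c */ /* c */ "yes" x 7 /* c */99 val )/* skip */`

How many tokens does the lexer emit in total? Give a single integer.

Answer: 6

Derivation:
pos=0: enter COMMENT mode (saw '/*')
exit COMMENT mode (now at pos=7)
pos=7: enter COMMENT mode (saw '/*')
exit COMMENT mode (now at pos=14)
pos=15: enter COMMENT mode (saw '/*')
exit COMMENT mode (now at pos=22)
pos=23: enter STRING mode
pos=23: emit STR "yes" (now at pos=28)
pos=29: emit ID 'x' (now at pos=30)
pos=31: emit NUM '7' (now at pos=32)
pos=33: enter COMMENT mode (saw '/*')
exit COMMENT mode (now at pos=40)
pos=40: emit NUM '99' (now at pos=42)
pos=43: emit ID 'val' (now at pos=46)
pos=47: emit RPAREN ')'
pos=48: enter COMMENT mode (saw '/*')
exit COMMENT mode (now at pos=58)
DONE. 6 tokens: [STR, ID, NUM, NUM, ID, RPAREN]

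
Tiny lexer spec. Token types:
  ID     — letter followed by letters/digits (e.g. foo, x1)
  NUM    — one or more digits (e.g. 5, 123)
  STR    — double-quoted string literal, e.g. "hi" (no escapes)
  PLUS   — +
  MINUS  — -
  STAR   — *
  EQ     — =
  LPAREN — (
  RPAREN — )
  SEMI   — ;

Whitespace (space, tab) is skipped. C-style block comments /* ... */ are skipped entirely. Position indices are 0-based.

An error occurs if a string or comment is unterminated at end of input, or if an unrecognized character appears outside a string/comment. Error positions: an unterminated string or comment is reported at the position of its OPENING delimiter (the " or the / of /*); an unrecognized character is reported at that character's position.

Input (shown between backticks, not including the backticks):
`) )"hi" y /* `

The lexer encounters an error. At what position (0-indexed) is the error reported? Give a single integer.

Answer: 10

Derivation:
pos=0: emit RPAREN ')'
pos=2: emit RPAREN ')'
pos=3: enter STRING mode
pos=3: emit STR "hi" (now at pos=7)
pos=8: emit ID 'y' (now at pos=9)
pos=10: enter COMMENT mode (saw '/*')
pos=10: ERROR — unterminated comment (reached EOF)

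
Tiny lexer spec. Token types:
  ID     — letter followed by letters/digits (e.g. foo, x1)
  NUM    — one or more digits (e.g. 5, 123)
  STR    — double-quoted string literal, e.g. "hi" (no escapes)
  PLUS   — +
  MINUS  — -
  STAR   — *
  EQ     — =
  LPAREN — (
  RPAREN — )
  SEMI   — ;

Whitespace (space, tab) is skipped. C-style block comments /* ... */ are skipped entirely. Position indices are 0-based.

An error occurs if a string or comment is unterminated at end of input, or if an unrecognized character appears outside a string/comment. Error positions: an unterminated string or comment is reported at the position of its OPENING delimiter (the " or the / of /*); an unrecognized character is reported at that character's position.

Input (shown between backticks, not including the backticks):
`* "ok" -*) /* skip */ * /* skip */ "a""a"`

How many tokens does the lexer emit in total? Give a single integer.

Answer: 8

Derivation:
pos=0: emit STAR '*'
pos=2: enter STRING mode
pos=2: emit STR "ok" (now at pos=6)
pos=7: emit MINUS '-'
pos=8: emit STAR '*'
pos=9: emit RPAREN ')'
pos=11: enter COMMENT mode (saw '/*')
exit COMMENT mode (now at pos=21)
pos=22: emit STAR '*'
pos=24: enter COMMENT mode (saw '/*')
exit COMMENT mode (now at pos=34)
pos=35: enter STRING mode
pos=35: emit STR "a" (now at pos=38)
pos=38: enter STRING mode
pos=38: emit STR "a" (now at pos=41)
DONE. 8 tokens: [STAR, STR, MINUS, STAR, RPAREN, STAR, STR, STR]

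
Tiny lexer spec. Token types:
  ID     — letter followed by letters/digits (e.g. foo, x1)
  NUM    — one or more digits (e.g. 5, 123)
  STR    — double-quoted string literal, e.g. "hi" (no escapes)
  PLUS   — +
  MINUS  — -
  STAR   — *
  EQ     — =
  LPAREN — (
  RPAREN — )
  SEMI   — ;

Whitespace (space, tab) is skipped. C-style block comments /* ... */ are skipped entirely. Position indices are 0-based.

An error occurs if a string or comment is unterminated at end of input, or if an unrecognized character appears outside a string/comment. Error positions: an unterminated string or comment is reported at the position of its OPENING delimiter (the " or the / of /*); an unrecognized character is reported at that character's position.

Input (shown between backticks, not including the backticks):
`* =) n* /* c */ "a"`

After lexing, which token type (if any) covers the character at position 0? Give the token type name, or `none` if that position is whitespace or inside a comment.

pos=0: emit STAR '*'
pos=2: emit EQ '='
pos=3: emit RPAREN ')'
pos=5: emit ID 'n' (now at pos=6)
pos=6: emit STAR '*'
pos=8: enter COMMENT mode (saw '/*')
exit COMMENT mode (now at pos=15)
pos=16: enter STRING mode
pos=16: emit STR "a" (now at pos=19)
DONE. 6 tokens: [STAR, EQ, RPAREN, ID, STAR, STR]
Position 0: char is '*' -> STAR

Answer: STAR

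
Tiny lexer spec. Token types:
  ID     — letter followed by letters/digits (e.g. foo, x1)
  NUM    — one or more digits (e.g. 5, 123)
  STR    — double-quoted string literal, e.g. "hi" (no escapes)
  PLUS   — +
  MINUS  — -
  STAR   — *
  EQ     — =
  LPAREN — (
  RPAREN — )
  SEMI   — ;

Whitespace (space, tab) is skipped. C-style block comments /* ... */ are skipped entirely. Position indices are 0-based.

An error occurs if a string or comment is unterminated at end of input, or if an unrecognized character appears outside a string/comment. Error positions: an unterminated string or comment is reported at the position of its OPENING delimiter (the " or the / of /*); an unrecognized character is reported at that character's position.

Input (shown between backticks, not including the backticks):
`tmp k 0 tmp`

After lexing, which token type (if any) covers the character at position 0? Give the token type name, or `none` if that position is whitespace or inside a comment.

Answer: ID

Derivation:
pos=0: emit ID 'tmp' (now at pos=3)
pos=4: emit ID 'k' (now at pos=5)
pos=6: emit NUM '0' (now at pos=7)
pos=8: emit ID 'tmp' (now at pos=11)
DONE. 4 tokens: [ID, ID, NUM, ID]
Position 0: char is 't' -> ID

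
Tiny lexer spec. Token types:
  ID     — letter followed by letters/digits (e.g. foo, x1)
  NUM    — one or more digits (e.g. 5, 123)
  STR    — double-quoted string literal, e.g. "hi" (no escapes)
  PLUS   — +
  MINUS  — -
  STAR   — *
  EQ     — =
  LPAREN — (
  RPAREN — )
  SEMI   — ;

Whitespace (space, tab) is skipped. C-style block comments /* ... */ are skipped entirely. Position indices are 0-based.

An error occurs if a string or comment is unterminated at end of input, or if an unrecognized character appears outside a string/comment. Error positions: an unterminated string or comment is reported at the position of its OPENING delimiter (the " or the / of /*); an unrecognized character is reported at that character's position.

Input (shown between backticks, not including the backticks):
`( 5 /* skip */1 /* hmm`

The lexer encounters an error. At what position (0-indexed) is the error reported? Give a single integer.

pos=0: emit LPAREN '('
pos=2: emit NUM '5' (now at pos=3)
pos=4: enter COMMENT mode (saw '/*')
exit COMMENT mode (now at pos=14)
pos=14: emit NUM '1' (now at pos=15)
pos=16: enter COMMENT mode (saw '/*')
pos=16: ERROR — unterminated comment (reached EOF)

Answer: 16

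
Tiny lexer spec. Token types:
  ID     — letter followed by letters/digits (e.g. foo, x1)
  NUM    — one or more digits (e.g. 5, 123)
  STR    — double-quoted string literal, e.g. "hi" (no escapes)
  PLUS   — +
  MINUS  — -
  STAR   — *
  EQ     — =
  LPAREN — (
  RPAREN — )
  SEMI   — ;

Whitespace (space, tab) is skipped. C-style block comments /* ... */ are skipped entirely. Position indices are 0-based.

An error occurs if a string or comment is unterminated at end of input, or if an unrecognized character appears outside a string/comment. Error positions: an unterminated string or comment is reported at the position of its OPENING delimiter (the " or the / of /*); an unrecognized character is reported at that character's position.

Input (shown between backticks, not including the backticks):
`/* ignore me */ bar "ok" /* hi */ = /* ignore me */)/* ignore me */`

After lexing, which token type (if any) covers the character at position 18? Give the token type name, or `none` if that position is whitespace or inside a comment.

pos=0: enter COMMENT mode (saw '/*')
exit COMMENT mode (now at pos=15)
pos=16: emit ID 'bar' (now at pos=19)
pos=20: enter STRING mode
pos=20: emit STR "ok" (now at pos=24)
pos=25: enter COMMENT mode (saw '/*')
exit COMMENT mode (now at pos=33)
pos=34: emit EQ '='
pos=36: enter COMMENT mode (saw '/*')
exit COMMENT mode (now at pos=51)
pos=51: emit RPAREN ')'
pos=52: enter COMMENT mode (saw '/*')
exit COMMENT mode (now at pos=67)
DONE. 4 tokens: [ID, STR, EQ, RPAREN]
Position 18: char is 'r' -> ID

Answer: ID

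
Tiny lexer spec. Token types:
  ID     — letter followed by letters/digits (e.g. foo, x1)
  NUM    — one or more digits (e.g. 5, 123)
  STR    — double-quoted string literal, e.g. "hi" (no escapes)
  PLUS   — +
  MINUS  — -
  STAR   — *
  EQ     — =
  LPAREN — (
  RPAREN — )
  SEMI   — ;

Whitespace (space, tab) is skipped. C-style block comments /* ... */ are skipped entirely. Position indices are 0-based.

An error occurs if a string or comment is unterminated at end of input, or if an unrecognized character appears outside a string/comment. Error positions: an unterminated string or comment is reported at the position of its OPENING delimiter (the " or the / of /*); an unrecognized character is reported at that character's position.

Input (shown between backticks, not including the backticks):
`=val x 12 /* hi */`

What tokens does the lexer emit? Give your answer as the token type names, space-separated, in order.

Answer: EQ ID ID NUM

Derivation:
pos=0: emit EQ '='
pos=1: emit ID 'val' (now at pos=4)
pos=5: emit ID 'x' (now at pos=6)
pos=7: emit NUM '12' (now at pos=9)
pos=10: enter COMMENT mode (saw '/*')
exit COMMENT mode (now at pos=18)
DONE. 4 tokens: [EQ, ID, ID, NUM]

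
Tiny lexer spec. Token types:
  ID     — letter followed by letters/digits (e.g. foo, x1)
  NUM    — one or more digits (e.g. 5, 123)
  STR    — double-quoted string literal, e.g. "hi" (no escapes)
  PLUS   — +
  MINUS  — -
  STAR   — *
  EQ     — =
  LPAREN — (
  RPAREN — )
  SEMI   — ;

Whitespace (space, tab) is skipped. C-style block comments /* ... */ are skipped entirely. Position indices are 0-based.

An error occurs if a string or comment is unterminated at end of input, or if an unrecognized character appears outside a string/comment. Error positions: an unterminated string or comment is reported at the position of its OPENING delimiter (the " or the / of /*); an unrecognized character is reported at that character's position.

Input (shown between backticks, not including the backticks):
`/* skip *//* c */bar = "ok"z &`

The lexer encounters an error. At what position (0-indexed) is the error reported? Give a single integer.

pos=0: enter COMMENT mode (saw '/*')
exit COMMENT mode (now at pos=10)
pos=10: enter COMMENT mode (saw '/*')
exit COMMENT mode (now at pos=17)
pos=17: emit ID 'bar' (now at pos=20)
pos=21: emit EQ '='
pos=23: enter STRING mode
pos=23: emit STR "ok" (now at pos=27)
pos=27: emit ID 'z' (now at pos=28)
pos=29: ERROR — unrecognized char '&'

Answer: 29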